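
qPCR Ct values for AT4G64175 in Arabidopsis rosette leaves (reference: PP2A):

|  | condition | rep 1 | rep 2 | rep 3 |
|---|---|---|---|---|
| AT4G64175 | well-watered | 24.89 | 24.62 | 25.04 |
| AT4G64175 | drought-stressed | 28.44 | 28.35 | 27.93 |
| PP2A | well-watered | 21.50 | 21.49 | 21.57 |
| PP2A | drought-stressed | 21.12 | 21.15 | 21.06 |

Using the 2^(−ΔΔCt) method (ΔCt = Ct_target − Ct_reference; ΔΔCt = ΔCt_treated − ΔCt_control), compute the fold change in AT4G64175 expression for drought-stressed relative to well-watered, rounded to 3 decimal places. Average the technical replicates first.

Mean Ct: AT4G64175 well-watered 24.850; AT4G64175 drought-stressed 28.240; PP2A well-watered 21.520; PP2A drought-stressed 21.110
ΔCt(well-watered) = 24.850 − 21.520 = 3.330
ΔCt(drought-stressed) = 28.240 − 21.110 = 7.130
ΔΔCt = 7.130 − 3.330 = 3.800
Fold change = 2^(−3.800) = 0.0718

0.072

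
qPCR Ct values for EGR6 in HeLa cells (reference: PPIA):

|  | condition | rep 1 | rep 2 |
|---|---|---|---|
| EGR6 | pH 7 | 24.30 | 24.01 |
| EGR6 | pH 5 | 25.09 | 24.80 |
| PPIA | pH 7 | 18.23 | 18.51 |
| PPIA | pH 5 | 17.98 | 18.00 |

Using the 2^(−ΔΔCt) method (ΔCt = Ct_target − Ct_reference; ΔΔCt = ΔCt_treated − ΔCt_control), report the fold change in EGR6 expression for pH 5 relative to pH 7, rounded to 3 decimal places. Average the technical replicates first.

Mean Ct: EGR6 pH 7 24.155; EGR6 pH 5 24.945; PPIA pH 7 18.370; PPIA pH 5 17.990
ΔCt(pH 7) = 24.155 − 18.370 = 5.785
ΔCt(pH 5) = 24.945 − 17.990 = 6.955
ΔΔCt = 6.955 − 5.785 = 1.170
Fold change = 2^(−1.170) = 0.4444

0.444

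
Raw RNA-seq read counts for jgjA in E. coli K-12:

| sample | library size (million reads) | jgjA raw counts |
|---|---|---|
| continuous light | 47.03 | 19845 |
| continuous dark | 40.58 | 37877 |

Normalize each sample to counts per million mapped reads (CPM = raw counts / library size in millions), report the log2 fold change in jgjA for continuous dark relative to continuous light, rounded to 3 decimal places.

CPM(continuous light) = 19845 / 47.03 = 421.9647
CPM(continuous dark) = 37877 / 40.58 = 933.3908
Fold change = 933.3908 / 421.9647 = 2.21201
log2(2.21201) = 1.1454

1.145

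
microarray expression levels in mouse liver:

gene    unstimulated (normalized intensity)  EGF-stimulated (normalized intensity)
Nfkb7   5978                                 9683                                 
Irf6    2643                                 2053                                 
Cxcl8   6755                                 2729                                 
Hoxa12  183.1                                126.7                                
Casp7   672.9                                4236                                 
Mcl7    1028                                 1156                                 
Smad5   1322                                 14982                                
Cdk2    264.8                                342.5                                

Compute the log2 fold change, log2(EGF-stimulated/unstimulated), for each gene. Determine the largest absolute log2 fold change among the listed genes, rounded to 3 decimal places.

log2(9683/5978) = 0.696  (Nfkb7)
log2(2053/2643) = -0.364  (Irf6)
log2(2729/6755) = -1.308  (Cxcl8)
log2(126.7/183.1) = -0.531  (Hoxa12)
log2(4236/672.9) = 2.654  (Casp7)
log2(1156/1028) = 0.169  (Mcl7)
log2(14982/1322) = 3.502  (Smad5)
log2(342.5/264.8) = 0.371  (Cdk2)
The largest magnitude belongs to Smad5.

3.502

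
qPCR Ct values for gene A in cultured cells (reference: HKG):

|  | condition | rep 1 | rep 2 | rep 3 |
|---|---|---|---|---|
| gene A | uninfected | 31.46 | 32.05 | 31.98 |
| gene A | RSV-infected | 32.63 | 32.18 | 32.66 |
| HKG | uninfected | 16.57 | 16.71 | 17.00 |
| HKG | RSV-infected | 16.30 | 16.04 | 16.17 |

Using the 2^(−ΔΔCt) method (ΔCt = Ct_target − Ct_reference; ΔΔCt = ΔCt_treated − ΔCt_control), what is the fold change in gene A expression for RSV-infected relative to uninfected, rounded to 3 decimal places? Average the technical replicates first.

Mean Ct: gene A uninfected 31.830; gene A RSV-infected 32.490; HKG uninfected 16.760; HKG RSV-infected 16.170
ΔCt(uninfected) = 31.830 − 16.760 = 15.070
ΔCt(RSV-infected) = 32.490 − 16.170 = 16.320
ΔΔCt = 16.320 − 15.070 = 1.250
Fold change = 2^(−1.250) = 0.4204

0.420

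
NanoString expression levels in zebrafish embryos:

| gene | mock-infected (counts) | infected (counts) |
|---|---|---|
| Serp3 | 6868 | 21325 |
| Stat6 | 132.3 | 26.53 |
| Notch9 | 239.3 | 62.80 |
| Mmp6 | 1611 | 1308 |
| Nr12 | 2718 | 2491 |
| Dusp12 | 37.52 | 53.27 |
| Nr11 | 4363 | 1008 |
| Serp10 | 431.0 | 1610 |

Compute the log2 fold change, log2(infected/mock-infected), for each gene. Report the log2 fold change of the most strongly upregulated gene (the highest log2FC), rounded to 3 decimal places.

1.901

log2(21325/6868) = 1.635  (Serp3)
log2(26.53/132.3) = -2.318  (Stat6)
log2(62.80/239.3) = -1.930  (Notch9)
log2(1308/1611) = -0.301  (Mmp6)
log2(2491/2718) = -0.126  (Nr12)
log2(53.27/37.52) = 0.506  (Dusp12)
log2(1008/4363) = -2.114  (Nr11)
log2(1610/431.0) = 1.901  (Serp10)
Serp10 is most strongly upregulated.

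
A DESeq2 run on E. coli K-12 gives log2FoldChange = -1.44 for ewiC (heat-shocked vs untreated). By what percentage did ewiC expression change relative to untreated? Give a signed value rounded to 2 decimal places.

Fold change = 2^(-1.44) = 0.3686
Percent change = (FC − 1) × 100% = (0.3686 − 1) × 100 = -63.14%

-63.14%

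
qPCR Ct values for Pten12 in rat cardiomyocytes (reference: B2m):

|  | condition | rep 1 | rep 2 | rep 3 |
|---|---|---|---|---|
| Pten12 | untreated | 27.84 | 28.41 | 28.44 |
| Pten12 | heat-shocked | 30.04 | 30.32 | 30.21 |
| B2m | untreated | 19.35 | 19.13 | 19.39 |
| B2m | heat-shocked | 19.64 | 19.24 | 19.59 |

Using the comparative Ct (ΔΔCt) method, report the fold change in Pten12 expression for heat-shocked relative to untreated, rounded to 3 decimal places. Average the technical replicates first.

Mean Ct: Pten12 untreated 28.230; Pten12 heat-shocked 30.190; B2m untreated 19.290; B2m heat-shocked 19.490
ΔCt(untreated) = 28.230 − 19.290 = 8.940
ΔCt(heat-shocked) = 30.190 − 19.490 = 10.700
ΔΔCt = 10.700 − 8.940 = 1.760
Fold change = 2^(−1.760) = 0.2952

0.295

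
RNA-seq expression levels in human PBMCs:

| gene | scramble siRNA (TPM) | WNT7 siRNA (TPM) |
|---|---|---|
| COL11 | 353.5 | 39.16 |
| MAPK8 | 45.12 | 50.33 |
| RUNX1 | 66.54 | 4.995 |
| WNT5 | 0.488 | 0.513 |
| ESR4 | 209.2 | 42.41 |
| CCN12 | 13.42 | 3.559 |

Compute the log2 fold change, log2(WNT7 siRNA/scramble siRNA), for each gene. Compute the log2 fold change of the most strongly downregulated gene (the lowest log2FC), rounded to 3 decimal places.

log2(39.16/353.5) = -3.174  (COL11)
log2(50.33/45.12) = 0.158  (MAPK8)
log2(4.995/66.54) = -3.736  (RUNX1)
log2(0.513/0.488) = 0.072  (WNT5)
log2(42.41/209.2) = -2.302  (ESR4)
log2(3.559/13.42) = -1.915  (CCN12)
RUNX1 is most strongly downregulated.

-3.736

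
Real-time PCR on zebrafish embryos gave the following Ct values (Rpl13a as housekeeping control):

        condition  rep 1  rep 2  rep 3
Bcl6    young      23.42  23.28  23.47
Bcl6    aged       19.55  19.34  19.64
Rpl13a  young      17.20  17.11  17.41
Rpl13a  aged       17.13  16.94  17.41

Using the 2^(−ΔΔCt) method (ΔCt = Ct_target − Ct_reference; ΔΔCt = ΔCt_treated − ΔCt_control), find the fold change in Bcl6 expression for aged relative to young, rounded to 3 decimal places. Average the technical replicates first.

Mean Ct: Bcl6 young 23.390; Bcl6 aged 19.510; Rpl13a young 17.240; Rpl13a aged 17.160
ΔCt(young) = 23.390 − 17.240 = 6.150
ΔCt(aged) = 19.510 − 17.160 = 2.350
ΔΔCt = 2.350 − 6.150 = -3.800
Fold change = 2^(−(-3.800)) = 2^3.800 = 13.9288

13.929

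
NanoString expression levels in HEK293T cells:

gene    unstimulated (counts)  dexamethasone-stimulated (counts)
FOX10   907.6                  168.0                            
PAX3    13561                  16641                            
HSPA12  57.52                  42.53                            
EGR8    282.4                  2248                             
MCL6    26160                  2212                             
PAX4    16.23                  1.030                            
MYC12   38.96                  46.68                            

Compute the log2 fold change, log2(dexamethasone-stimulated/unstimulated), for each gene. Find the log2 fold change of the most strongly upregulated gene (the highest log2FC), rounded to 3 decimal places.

log2(168.0/907.6) = -2.434  (FOX10)
log2(16641/13561) = 0.295  (PAX3)
log2(42.53/57.52) = -0.436  (HSPA12)
log2(2248/282.4) = 2.993  (EGR8)
log2(2212/26160) = -3.564  (MCL6)
log2(1.030/16.23) = -3.978  (PAX4)
log2(46.68/38.96) = 0.261  (MYC12)
EGR8 is most strongly upregulated.

2.993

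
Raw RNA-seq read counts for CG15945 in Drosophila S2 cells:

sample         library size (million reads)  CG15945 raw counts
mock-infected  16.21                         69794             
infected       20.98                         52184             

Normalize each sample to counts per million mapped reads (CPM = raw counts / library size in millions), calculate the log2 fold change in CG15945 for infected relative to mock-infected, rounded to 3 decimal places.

-0.792

CPM(mock-infected) = 69794 / 16.21 = 4305.6138
CPM(infected) = 52184 / 20.98 = 2487.3213
Fold change = 2487.3213 / 4305.6138 = 0.57769
log2(0.57769) = -0.7916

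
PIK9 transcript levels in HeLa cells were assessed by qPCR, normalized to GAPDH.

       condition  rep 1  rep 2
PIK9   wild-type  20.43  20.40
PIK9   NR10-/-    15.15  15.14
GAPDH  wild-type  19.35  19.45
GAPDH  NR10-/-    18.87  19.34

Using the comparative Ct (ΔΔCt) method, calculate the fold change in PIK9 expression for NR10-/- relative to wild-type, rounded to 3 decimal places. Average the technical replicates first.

Mean Ct: PIK9 wild-type 20.415; PIK9 NR10-/- 15.145; GAPDH wild-type 19.400; GAPDH NR10-/- 19.105
ΔCt(wild-type) = 20.415 − 19.400 = 1.015
ΔCt(NR10-/-) = 15.145 − 19.105 = -3.960
ΔΔCt = -3.960 − 1.015 = -4.975
Fold change = 2^(−(-4.975)) = 2^4.975 = 31.4503

31.450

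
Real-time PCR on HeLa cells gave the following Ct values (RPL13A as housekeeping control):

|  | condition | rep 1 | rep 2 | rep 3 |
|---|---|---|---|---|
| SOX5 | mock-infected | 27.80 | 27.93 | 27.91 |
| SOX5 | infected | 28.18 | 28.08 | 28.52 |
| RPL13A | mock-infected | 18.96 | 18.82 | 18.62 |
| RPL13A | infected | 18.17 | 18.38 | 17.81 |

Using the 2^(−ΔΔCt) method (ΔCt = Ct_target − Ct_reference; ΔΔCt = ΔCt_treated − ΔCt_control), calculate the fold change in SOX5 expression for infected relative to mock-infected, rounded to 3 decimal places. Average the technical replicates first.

Mean Ct: SOX5 mock-infected 27.880; SOX5 infected 28.260; RPL13A mock-infected 18.800; RPL13A infected 18.120
ΔCt(mock-infected) = 27.880 − 18.800 = 9.080
ΔCt(infected) = 28.260 − 18.120 = 10.140
ΔΔCt = 10.140 − 9.080 = 1.060
Fold change = 2^(−1.060) = 0.4796

0.480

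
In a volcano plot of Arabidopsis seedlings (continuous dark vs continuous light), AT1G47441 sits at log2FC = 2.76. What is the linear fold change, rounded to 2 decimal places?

6.77

Fold change = 2^(2.76) = 6.774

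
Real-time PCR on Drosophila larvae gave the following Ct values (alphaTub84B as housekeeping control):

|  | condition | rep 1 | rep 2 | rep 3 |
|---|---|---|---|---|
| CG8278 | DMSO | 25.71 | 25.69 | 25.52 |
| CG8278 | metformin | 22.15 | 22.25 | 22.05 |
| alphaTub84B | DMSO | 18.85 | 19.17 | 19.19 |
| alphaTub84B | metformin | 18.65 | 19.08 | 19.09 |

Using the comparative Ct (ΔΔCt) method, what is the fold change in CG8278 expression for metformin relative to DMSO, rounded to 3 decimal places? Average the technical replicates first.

Mean Ct: CG8278 DMSO 25.640; CG8278 metformin 22.150; alphaTub84B DMSO 19.070; alphaTub84B metformin 18.940
ΔCt(DMSO) = 25.640 − 19.070 = 6.570
ΔCt(metformin) = 22.150 − 18.940 = 3.210
ΔΔCt = 3.210 − 6.570 = -3.360
Fold change = 2^(−(-3.360)) = 2^3.360 = 10.2674

10.267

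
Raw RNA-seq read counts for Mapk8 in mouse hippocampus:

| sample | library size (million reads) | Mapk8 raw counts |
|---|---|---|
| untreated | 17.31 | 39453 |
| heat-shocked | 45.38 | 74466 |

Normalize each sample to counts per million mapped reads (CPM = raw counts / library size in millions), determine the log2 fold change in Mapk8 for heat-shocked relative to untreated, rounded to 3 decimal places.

CPM(untreated) = 39453 / 17.31 = 2279.2028
CPM(heat-shocked) = 74466 / 45.38 = 1640.9431
Fold change = 1640.9431 / 2279.2028 = 0.71996
log2(0.71996) = -0.4740

-0.474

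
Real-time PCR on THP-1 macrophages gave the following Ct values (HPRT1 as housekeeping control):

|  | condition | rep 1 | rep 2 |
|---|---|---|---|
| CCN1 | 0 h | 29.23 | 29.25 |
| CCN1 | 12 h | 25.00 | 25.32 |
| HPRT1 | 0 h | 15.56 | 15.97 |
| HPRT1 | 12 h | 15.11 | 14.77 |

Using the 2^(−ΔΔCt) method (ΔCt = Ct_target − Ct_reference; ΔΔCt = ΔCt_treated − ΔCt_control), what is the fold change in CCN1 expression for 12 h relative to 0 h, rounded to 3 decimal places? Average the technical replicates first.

Mean Ct: CCN1 0 h 29.240; CCN1 12 h 25.160; HPRT1 0 h 15.765; HPRT1 12 h 14.940
ΔCt(0 h) = 29.240 − 15.765 = 13.475
ΔCt(12 h) = 25.160 − 14.940 = 10.220
ΔΔCt = 10.220 − 13.475 = -3.255
Fold change = 2^(−(-3.255)) = 2^3.255 = 9.5467

9.547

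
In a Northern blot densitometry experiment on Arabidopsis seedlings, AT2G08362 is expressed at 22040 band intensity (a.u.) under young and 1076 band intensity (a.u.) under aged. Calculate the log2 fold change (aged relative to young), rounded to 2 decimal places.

-4.36

Fold change = 1076 / 22040 = 0.0488
log2(0.0488) = -4.356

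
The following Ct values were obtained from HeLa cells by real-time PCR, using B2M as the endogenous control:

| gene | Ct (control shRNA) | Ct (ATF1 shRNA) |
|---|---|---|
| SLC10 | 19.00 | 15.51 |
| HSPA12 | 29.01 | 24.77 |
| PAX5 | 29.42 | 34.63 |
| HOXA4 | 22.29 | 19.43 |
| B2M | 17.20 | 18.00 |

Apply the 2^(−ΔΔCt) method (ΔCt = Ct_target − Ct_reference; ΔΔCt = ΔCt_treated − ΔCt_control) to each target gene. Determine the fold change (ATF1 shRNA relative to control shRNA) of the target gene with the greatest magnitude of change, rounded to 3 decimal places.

SLC10: ΔΔCt = (15.51−18.00) − (19.00−17.20) = -2.49 − 1.80 = -4.29; fold change = 2^4.29 = 19.562
HSPA12: ΔΔCt = (24.77−18.00) − (29.01−17.20) = 6.77 − 11.81 = -5.04; fold change = 2^5.04 = 32.900
PAX5: ΔΔCt = (34.63−18.00) − (29.42−17.20) = 16.63 − 12.22 = 4.41; fold change = 2^-4.41 = 0.047
HOXA4: ΔΔCt = (19.43−18.00) − (22.29−17.20) = 1.43 − 5.09 = -3.66; fold change = 2^3.66 = 12.641
HSPA12 has the largest |ΔΔCt| = 5.04.

32.900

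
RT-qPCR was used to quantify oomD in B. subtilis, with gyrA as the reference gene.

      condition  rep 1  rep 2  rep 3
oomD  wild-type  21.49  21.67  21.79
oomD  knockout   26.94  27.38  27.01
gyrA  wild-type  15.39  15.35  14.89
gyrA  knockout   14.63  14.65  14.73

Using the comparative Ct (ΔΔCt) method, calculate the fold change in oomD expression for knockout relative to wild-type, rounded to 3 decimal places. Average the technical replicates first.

0.016

Mean Ct: oomD wild-type 21.650; oomD knockout 27.110; gyrA wild-type 15.210; gyrA knockout 14.670
ΔCt(wild-type) = 21.650 − 15.210 = 6.440
ΔCt(knockout) = 27.110 − 14.670 = 12.440
ΔΔCt = 12.440 − 6.440 = 6.000
Fold change = 2^(−6.000) = 0.0156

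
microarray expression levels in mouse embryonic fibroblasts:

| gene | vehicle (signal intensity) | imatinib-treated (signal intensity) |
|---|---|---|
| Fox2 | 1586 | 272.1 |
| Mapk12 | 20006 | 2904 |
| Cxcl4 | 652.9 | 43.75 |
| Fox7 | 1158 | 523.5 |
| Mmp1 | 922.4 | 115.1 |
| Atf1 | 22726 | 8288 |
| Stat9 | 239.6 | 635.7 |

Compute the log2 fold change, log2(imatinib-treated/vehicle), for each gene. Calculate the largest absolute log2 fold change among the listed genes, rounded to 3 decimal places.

3.900

log2(272.1/1586) = -2.543  (Fox2)
log2(2904/20006) = -2.784  (Mapk12)
log2(43.75/652.9) = -3.900  (Cxcl4)
log2(523.5/1158) = -1.145  (Fox7)
log2(115.1/922.4) = -3.003  (Mmp1)
log2(8288/22726) = -1.455  (Atf1)
log2(635.7/239.6) = 1.408  (Stat9)
The largest magnitude belongs to Cxcl4.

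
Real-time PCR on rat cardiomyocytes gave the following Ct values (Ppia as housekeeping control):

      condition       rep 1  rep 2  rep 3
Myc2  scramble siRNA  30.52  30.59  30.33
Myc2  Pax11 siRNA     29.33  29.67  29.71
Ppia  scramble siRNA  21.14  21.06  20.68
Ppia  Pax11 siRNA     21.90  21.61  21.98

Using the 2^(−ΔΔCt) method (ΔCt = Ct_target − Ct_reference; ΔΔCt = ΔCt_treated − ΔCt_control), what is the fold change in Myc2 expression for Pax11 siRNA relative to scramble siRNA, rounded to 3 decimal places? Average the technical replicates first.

3.434

Mean Ct: Myc2 scramble siRNA 30.480; Myc2 Pax11 siRNA 29.570; Ppia scramble siRNA 20.960; Ppia Pax11 siRNA 21.830
ΔCt(scramble siRNA) = 30.480 − 20.960 = 9.520
ΔCt(Pax11 siRNA) = 29.570 − 21.830 = 7.740
ΔΔCt = 7.740 − 9.520 = -1.780
Fold change = 2^(−(-1.780)) = 2^1.780 = 3.4343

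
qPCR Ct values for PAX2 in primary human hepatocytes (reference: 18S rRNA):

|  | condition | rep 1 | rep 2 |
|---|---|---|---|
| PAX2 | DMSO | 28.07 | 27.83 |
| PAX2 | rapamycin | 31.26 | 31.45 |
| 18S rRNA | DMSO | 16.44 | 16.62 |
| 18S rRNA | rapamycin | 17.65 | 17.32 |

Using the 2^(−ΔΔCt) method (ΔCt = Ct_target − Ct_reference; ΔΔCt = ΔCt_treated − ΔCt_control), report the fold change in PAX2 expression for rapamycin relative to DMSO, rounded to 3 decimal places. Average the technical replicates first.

0.183

Mean Ct: PAX2 DMSO 27.950; PAX2 rapamycin 31.355; 18S rRNA DMSO 16.530; 18S rRNA rapamycin 17.485
ΔCt(DMSO) = 27.950 − 16.530 = 11.420
ΔCt(rapamycin) = 31.355 − 17.485 = 13.870
ΔΔCt = 13.870 − 11.420 = 2.450
Fold change = 2^(−2.450) = 0.1830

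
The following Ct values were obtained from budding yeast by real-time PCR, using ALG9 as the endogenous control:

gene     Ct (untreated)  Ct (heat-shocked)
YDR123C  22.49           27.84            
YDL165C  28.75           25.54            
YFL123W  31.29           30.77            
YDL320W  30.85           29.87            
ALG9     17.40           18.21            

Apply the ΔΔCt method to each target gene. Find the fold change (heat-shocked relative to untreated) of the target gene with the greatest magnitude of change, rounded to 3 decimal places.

YDR123C: ΔΔCt = (27.84−18.21) − (22.49−17.40) = 9.63 − 5.09 = 4.54; fold change = 2^-4.54 = 0.043
YDL165C: ΔΔCt = (25.54−18.21) − (28.75−17.40) = 7.33 − 11.35 = -4.02; fold change = 2^4.02 = 16.223
YFL123W: ΔΔCt = (30.77−18.21) − (31.29−17.40) = 12.56 − 13.89 = -1.33; fold change = 2^1.33 = 2.514
YDL320W: ΔΔCt = (29.87−18.21) − (30.85−17.40) = 11.66 − 13.45 = -1.79; fold change = 2^1.79 = 3.458
YDR123C has the largest |ΔΔCt| = 4.54.

0.043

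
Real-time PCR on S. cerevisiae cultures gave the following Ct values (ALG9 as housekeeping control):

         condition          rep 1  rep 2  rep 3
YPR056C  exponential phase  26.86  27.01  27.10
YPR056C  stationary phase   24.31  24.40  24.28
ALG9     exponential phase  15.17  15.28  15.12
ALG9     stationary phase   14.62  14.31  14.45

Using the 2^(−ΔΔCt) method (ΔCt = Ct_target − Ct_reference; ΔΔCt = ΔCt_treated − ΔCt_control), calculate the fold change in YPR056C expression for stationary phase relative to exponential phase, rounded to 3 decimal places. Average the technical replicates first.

3.811

Mean Ct: YPR056C exponential phase 26.990; YPR056C stationary phase 24.330; ALG9 exponential phase 15.190; ALG9 stationary phase 14.460
ΔCt(exponential phase) = 26.990 − 15.190 = 11.800
ΔCt(stationary phase) = 24.330 − 14.460 = 9.870
ΔΔCt = 9.870 − 11.800 = -1.930
Fold change = 2^(−(-1.930)) = 2^1.930 = 3.8106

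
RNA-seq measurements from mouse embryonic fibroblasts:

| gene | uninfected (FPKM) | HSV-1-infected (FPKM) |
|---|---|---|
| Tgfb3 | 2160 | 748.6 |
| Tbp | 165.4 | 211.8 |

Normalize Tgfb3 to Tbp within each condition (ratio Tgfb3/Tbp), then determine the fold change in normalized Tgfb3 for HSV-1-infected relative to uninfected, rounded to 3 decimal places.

0.271

Tgfb3/Tbp (uninfected) = 2160 / 165.4 = 13.059
Tgfb3/Tbp (HSV-1-infected) = 748.6 / 211.8 = 3.5345
Fold change = 3.5345 / 13.059 = 0.2706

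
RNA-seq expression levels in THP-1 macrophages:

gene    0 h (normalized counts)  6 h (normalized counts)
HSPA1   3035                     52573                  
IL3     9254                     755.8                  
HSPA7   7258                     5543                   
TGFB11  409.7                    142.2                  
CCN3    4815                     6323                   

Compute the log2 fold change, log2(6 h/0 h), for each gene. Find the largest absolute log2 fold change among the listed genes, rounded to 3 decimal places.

4.115

log2(52573/3035) = 4.115  (HSPA1)
log2(755.8/9254) = -3.614  (IL3)
log2(5543/7258) = -0.389  (HSPA7)
log2(142.2/409.7) = -1.527  (TGFB11)
log2(6323/4815) = 0.393  (CCN3)
The largest magnitude belongs to HSPA1.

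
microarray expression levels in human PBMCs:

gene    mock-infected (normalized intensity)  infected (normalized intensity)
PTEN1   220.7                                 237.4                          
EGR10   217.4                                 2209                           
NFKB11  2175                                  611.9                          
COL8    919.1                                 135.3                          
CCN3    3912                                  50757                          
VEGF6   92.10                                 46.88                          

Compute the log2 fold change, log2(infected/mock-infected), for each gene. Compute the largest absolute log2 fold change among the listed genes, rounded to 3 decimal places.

log2(237.4/220.7) = 0.105  (PTEN1)
log2(2209/217.4) = 3.345  (EGR10)
log2(611.9/2175) = -1.830  (NFKB11)
log2(135.3/919.1) = -2.764  (COL8)
log2(50757/3912) = 3.698  (CCN3)
log2(46.88/92.10) = -0.974  (VEGF6)
The largest magnitude belongs to CCN3.

3.698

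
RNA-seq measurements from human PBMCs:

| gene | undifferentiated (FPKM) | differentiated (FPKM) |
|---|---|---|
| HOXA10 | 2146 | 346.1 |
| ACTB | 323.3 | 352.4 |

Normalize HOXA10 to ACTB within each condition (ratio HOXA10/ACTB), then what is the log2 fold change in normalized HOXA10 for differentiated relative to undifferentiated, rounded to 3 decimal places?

HOXA10/ACTB (undifferentiated) = 2146 / 323.3 = 6.6378
HOXA10/ACTB (differentiated) = 346.1 / 352.4 = 0.98212
Fold change = 0.98212 / 6.6378 = 0.1480
log2(0.1480) = -2.7567

-2.757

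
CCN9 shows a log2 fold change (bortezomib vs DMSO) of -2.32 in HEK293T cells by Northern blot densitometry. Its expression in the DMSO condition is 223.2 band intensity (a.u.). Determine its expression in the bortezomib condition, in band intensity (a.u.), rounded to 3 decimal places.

Fold change = 2^(-2.32) = 0.2003
bortezomib expression = 223.2 × 0.2003 = 44.700

44.700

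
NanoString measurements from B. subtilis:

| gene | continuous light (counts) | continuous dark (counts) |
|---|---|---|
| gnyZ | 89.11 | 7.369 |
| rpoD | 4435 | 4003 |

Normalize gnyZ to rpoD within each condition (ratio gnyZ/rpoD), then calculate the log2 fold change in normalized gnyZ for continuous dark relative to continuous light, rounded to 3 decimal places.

-3.448

gnyZ/rpoD (continuous light) = 89.11 / 4435 = 0.020092
gnyZ/rpoD (continuous dark) = 7.369 / 4003 = 0.0018409
Fold change = 0.0018409 / 0.020092 = 0.0916
log2(0.0916) = -3.4482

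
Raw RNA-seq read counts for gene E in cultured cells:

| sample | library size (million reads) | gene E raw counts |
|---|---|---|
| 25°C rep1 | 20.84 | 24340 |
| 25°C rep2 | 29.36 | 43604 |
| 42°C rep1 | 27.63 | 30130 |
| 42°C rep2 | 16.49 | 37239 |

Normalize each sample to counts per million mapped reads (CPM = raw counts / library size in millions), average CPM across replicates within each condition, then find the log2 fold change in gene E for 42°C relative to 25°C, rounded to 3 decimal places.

0.336

CPM(25°C rep1) = 24340 / 20.84 = 1167.9463
CPM(25°C rep2) = 43604 / 29.36 = 1485.1499
CPM(42°C rep1) = 30130 / 27.63 = 1090.4814
CPM(42°C rep2) = 37239 / 16.49 = 2258.2777
mean CPM(25°C) = 1326.5481; mean CPM(42°C) = 1674.3796
Fold change = 1674.3796 / 1326.5481 = 1.26221
log2(1.26221) = 0.3359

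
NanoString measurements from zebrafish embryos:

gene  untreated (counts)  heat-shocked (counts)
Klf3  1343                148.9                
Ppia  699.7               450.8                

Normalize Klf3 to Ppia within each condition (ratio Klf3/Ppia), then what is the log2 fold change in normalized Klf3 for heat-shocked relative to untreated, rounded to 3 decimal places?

-2.539

Klf3/Ppia (untreated) = 1343 / 699.7 = 1.9194
Klf3/Ppia (heat-shocked) = 148.9 / 450.8 = 0.3303
Fold change = 0.3303 / 1.9194 = 0.1721
log2(0.1721) = -2.5388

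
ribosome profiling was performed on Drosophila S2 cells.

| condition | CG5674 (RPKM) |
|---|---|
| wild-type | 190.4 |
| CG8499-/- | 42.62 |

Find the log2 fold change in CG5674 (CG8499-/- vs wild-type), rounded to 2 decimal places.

Fold change = 42.62 / 190.4 = 0.2238
log2(0.2238) = -2.159

-2.16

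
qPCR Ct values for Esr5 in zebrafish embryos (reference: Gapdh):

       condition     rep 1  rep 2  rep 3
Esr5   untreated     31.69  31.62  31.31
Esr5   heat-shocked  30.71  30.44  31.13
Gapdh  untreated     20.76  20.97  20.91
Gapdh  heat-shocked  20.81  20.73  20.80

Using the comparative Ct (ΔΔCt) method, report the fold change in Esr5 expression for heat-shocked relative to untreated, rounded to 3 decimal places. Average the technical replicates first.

1.602

Mean Ct: Esr5 untreated 31.540; Esr5 heat-shocked 30.760; Gapdh untreated 20.880; Gapdh heat-shocked 20.780
ΔCt(untreated) = 31.540 − 20.880 = 10.660
ΔCt(heat-shocked) = 30.760 − 20.780 = 9.980
ΔΔCt = 9.980 − 10.660 = -0.680
Fold change = 2^(−(-0.680)) = 2^0.680 = 1.6021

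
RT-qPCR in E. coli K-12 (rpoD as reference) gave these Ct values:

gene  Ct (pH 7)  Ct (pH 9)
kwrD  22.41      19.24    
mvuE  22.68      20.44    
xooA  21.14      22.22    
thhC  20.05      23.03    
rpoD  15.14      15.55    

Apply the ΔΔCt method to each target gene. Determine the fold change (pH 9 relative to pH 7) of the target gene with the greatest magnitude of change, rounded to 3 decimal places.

kwrD: ΔΔCt = (19.24−15.55) − (22.41−15.14) = 3.69 − 7.27 = -3.58; fold change = 2^3.58 = 11.959
mvuE: ΔΔCt = (20.44−15.55) − (22.68−15.14) = 4.89 − 7.54 = -2.65; fold change = 2^2.65 = 6.277
xooA: ΔΔCt = (22.22−15.55) − (21.14−15.14) = 6.67 − 6.00 = 0.67; fold change = 2^-0.67 = 0.629
thhC: ΔΔCt = (23.03−15.55) − (20.05−15.14) = 7.48 − 4.91 = 2.57; fold change = 2^-2.57 = 0.168
kwrD has the largest |ΔΔCt| = 3.58.

11.959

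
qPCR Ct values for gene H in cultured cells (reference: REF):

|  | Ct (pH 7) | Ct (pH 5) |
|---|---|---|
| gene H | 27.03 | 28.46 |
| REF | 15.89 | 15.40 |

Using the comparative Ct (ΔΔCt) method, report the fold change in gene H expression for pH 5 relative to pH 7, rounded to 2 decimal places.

ΔCt(pH 7) = 27.030 − 15.890 = 11.140
ΔCt(pH 5) = 28.460 − 15.400 = 13.060
ΔΔCt = 13.060 − 11.140 = 1.920
Fold change = 2^(−1.920) = 0.264

0.26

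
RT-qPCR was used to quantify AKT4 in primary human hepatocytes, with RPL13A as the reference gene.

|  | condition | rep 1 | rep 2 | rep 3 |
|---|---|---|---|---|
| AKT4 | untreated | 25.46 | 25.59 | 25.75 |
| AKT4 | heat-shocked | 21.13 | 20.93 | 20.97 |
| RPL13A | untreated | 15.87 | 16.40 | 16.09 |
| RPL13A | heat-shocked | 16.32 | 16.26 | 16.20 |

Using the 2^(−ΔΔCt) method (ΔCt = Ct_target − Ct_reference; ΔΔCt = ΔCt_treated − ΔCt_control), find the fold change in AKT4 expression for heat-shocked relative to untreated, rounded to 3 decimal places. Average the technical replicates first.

26.538

Mean Ct: AKT4 untreated 25.600; AKT4 heat-shocked 21.010; RPL13A untreated 16.120; RPL13A heat-shocked 16.260
ΔCt(untreated) = 25.600 − 16.120 = 9.480
ΔCt(heat-shocked) = 21.010 − 16.260 = 4.750
ΔΔCt = 4.750 − 9.480 = -4.730
Fold change = 2^(−(-4.730)) = 2^4.730 = 26.5382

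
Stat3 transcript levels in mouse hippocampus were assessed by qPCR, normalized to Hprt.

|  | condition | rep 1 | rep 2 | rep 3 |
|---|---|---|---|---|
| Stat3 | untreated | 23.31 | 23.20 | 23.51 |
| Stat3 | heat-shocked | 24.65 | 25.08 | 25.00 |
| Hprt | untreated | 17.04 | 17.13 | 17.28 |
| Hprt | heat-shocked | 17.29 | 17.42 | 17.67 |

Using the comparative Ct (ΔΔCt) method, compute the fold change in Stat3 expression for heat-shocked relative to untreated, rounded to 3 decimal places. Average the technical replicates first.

Mean Ct: Stat3 untreated 23.340; Stat3 heat-shocked 24.910; Hprt untreated 17.150; Hprt heat-shocked 17.460
ΔCt(untreated) = 23.340 − 17.150 = 6.190
ΔCt(heat-shocked) = 24.910 − 17.460 = 7.450
ΔΔCt = 7.450 − 6.190 = 1.260
Fold change = 2^(−1.260) = 0.4175

0.418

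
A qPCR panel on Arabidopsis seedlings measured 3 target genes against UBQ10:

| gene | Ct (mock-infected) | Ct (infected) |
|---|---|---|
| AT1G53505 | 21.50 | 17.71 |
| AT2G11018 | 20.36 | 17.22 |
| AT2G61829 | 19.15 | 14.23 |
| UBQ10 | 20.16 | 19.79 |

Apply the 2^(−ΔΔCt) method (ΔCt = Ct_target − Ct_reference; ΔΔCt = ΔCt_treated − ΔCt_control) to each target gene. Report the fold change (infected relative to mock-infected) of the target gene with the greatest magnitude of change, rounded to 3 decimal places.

AT1G53505: ΔΔCt = (17.71−19.79) − (21.50−20.16) = -2.08 − 1.34 = -3.42; fold change = 2^3.42 = 10.703
AT2G11018: ΔΔCt = (17.22−19.79) − (20.36−20.16) = -2.57 − 0.20 = -2.77; fold change = 2^2.77 = 6.821
AT2G61829: ΔΔCt = (14.23−19.79) − (19.15−20.16) = -5.56 − (-1.01) = -4.55; fold change = 2^4.55 = 23.425
AT2G61829 has the largest |ΔΔCt| = 4.55.

23.425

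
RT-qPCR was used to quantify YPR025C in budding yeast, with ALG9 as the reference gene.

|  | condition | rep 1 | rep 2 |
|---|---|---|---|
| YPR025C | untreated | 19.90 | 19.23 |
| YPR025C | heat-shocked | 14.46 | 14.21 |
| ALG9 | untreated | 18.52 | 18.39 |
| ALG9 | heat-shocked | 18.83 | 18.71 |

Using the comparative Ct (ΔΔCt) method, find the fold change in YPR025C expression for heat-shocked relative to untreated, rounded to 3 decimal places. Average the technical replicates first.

46.689

Mean Ct: YPR025C untreated 19.565; YPR025C heat-shocked 14.335; ALG9 untreated 18.455; ALG9 heat-shocked 18.770
ΔCt(untreated) = 19.565 − 18.455 = 1.110
ΔCt(heat-shocked) = 14.335 − 18.770 = -4.435
ΔΔCt = -4.435 − 1.110 = -5.545
Fold change = 2^(−(-5.545)) = 2^5.545 = 46.6887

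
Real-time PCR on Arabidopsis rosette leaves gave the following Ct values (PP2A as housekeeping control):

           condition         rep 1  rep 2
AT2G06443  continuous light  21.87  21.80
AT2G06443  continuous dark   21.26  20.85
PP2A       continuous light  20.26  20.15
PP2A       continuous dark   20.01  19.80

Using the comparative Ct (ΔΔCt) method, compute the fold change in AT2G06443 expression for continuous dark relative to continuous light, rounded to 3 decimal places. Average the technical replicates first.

Mean Ct: AT2G06443 continuous light 21.835; AT2G06443 continuous dark 21.055; PP2A continuous light 20.205; PP2A continuous dark 19.905
ΔCt(continuous light) = 21.835 − 20.205 = 1.630
ΔCt(continuous dark) = 21.055 − 19.905 = 1.150
ΔΔCt = 1.150 − 1.630 = -0.480
Fold change = 2^(−(-0.480)) = 2^0.480 = 1.3947

1.395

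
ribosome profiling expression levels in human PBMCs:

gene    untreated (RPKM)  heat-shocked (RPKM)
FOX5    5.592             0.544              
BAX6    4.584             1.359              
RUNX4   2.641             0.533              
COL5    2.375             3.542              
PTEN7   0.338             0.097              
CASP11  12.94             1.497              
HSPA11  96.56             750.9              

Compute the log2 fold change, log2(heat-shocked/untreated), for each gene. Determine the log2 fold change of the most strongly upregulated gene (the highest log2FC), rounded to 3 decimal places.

2.959

log2(0.544/5.592) = -3.362  (FOX5)
log2(1.359/4.584) = -1.754  (BAX6)
log2(0.533/2.641) = -2.309  (RUNX4)
log2(3.542/2.375) = 0.577  (COL5)
log2(0.097/0.338) = -1.801  (PTEN7)
log2(1.497/12.94) = -3.112  (CASP11)
log2(750.9/96.56) = 2.959  (HSPA11)
HSPA11 is most strongly upregulated.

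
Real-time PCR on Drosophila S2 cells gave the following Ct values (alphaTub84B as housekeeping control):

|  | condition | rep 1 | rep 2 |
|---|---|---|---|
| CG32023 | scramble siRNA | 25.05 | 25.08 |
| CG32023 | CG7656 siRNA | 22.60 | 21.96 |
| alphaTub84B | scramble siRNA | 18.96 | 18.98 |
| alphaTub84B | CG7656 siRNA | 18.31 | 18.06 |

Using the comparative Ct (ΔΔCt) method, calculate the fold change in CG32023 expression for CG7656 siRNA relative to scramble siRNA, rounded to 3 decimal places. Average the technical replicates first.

4.000

Mean Ct: CG32023 scramble siRNA 25.065; CG32023 CG7656 siRNA 22.280; alphaTub84B scramble siRNA 18.970; alphaTub84B CG7656 siRNA 18.185
ΔCt(scramble siRNA) = 25.065 − 18.970 = 6.095
ΔCt(CG7656 siRNA) = 22.280 − 18.185 = 4.095
ΔΔCt = 4.095 − 6.095 = -2.000
Fold change = 2^(−(-2.000)) = 2^2.000 = 4.0000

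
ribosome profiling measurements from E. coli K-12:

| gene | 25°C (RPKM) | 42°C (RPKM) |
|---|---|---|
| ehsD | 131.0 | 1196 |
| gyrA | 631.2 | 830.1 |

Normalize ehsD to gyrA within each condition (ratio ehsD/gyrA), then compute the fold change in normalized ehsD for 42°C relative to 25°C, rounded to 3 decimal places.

6.942

ehsD/gyrA (25°C) = 131.0 / 631.2 = 0.20754
ehsD/gyrA (42°C) = 1196 / 830.1 = 1.4408
Fold change = 1.4408 / 0.20754 = 6.9422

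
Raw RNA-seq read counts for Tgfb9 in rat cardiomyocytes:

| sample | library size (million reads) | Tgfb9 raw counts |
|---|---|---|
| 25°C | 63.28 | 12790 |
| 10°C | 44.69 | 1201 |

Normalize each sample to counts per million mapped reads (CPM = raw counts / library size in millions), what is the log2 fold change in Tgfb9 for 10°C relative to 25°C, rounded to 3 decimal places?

-2.911

CPM(25°C) = 12790 / 63.28 = 202.1176
CPM(10°C) = 1201 / 44.69 = 26.8740
Fold change = 26.8740 / 202.1176 = 0.13296
log2(0.13296) = -2.9109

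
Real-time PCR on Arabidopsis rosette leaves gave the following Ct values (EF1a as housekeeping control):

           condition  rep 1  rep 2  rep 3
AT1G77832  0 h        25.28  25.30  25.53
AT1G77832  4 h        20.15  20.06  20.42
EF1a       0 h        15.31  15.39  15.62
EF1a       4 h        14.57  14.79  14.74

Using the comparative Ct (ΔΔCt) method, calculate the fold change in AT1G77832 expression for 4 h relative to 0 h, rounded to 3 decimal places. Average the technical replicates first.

Mean Ct: AT1G77832 0 h 25.370; AT1G77832 4 h 20.210; EF1a 0 h 15.440; EF1a 4 h 14.700
ΔCt(0 h) = 25.370 − 15.440 = 9.930
ΔCt(4 h) = 20.210 − 14.700 = 5.510
ΔΔCt = 5.510 − 9.930 = -4.420
Fold change = 2^(−(-4.420)) = 2^4.420 = 21.4068

21.407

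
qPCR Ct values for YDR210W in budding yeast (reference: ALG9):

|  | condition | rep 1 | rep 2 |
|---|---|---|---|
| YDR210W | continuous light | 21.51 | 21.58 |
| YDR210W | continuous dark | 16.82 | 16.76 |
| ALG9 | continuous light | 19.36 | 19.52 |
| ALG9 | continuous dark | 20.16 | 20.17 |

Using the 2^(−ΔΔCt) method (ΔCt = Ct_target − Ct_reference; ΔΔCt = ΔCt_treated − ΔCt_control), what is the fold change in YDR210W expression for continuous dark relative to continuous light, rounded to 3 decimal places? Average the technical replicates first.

Mean Ct: YDR210W continuous light 21.545; YDR210W continuous dark 16.790; ALG9 continuous light 19.440; ALG9 continuous dark 20.165
ΔCt(continuous light) = 21.545 − 19.440 = 2.105
ΔCt(continuous dark) = 16.790 − 20.165 = -3.375
ΔΔCt = -3.375 − 2.105 = -5.480
Fold change = 2^(−(-5.480)) = 2^5.480 = 44.6318

44.632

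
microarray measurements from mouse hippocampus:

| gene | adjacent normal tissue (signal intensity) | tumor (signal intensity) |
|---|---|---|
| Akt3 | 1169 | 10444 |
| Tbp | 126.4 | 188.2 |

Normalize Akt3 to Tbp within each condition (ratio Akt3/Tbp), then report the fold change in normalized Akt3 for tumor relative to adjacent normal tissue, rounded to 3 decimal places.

6.000

Akt3/Tbp (adjacent normal tissue) = 1169 / 126.4 = 9.2484
Akt3/Tbp (tumor) = 10444 / 188.2 = 55.494
Fold change = 55.494 / 9.2484 = 6.0004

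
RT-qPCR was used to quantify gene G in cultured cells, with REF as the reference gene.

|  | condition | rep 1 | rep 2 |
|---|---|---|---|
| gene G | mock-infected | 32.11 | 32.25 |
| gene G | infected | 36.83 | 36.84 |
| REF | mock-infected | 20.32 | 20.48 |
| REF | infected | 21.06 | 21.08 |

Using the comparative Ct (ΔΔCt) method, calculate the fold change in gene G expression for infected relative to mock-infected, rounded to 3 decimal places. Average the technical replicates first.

0.063

Mean Ct: gene G mock-infected 32.180; gene G infected 36.835; REF mock-infected 20.400; REF infected 21.070
ΔCt(mock-infected) = 32.180 − 20.400 = 11.780
ΔCt(infected) = 36.835 − 21.070 = 15.765
ΔΔCt = 15.765 − 11.780 = 3.985
Fold change = 2^(−3.985) = 0.0632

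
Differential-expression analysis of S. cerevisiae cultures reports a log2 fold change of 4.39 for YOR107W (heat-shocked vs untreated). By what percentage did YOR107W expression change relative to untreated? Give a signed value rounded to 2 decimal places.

1996.63%

Fold change = 2^(4.39) = 20.9663
Percent change = (FC − 1) × 100% = (20.9663 − 1) × 100 = 1996.63%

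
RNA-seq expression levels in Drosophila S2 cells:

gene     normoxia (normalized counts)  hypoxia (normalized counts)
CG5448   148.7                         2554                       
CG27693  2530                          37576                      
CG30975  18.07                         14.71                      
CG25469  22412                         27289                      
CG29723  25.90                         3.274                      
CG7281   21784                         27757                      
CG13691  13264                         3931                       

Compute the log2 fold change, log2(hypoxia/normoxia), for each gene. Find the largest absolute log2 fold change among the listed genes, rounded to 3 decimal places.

4.102

log2(2554/148.7) = 4.102  (CG5448)
log2(37576/2530) = 3.893  (CG27693)
log2(14.71/18.07) = -0.297  (CG30975)
log2(27289/22412) = 0.284  (CG25469)
log2(3.274/25.90) = -2.984  (CG29723)
log2(27757/21784) = 0.350  (CG7281)
log2(3931/13264) = -1.755  (CG13691)
The largest magnitude belongs to CG5448.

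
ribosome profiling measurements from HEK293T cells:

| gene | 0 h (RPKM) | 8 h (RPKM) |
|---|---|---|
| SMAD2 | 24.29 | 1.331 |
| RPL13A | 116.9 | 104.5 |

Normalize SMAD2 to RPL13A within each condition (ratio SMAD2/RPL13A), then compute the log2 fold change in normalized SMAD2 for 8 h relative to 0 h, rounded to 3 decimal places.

-4.028

SMAD2/RPL13A (0 h) = 24.29 / 116.9 = 0.20778
SMAD2/RPL13A (8 h) = 1.331 / 104.5 = 0.012737
Fold change = 0.012737 / 0.20778 = 0.0613
log2(0.0613) = -4.0280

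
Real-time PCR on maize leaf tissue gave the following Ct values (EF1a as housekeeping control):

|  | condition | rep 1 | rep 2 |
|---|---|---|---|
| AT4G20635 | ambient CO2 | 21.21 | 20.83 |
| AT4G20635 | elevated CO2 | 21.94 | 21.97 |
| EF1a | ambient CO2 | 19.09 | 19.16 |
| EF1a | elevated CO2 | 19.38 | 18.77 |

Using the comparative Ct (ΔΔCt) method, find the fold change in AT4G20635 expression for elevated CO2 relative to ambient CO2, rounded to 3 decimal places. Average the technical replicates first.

Mean Ct: AT4G20635 ambient CO2 21.020; AT4G20635 elevated CO2 21.955; EF1a ambient CO2 19.125; EF1a elevated CO2 19.075
ΔCt(ambient CO2) = 21.020 − 19.125 = 1.895
ΔCt(elevated CO2) = 21.955 − 19.075 = 2.880
ΔΔCt = 2.880 − 1.895 = 0.985
Fold change = 2^(−0.985) = 0.5052

0.505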